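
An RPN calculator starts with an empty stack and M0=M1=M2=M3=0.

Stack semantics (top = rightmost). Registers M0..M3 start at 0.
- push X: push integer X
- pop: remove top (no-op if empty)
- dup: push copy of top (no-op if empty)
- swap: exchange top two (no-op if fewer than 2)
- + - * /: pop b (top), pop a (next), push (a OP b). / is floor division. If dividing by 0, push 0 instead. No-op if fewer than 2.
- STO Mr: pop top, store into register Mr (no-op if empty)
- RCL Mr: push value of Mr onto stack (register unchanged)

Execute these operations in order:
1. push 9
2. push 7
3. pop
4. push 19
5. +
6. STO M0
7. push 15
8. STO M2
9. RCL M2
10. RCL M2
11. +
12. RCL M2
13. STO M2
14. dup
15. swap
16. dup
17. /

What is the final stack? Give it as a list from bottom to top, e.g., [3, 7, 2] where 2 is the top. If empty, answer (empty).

Answer: [30, 1]

Derivation:
After op 1 (push 9): stack=[9] mem=[0,0,0,0]
After op 2 (push 7): stack=[9,7] mem=[0,0,0,0]
After op 3 (pop): stack=[9] mem=[0,0,0,0]
After op 4 (push 19): stack=[9,19] mem=[0,0,0,0]
After op 5 (+): stack=[28] mem=[0,0,0,0]
After op 6 (STO M0): stack=[empty] mem=[28,0,0,0]
After op 7 (push 15): stack=[15] mem=[28,0,0,0]
After op 8 (STO M2): stack=[empty] mem=[28,0,15,0]
After op 9 (RCL M2): stack=[15] mem=[28,0,15,0]
After op 10 (RCL M2): stack=[15,15] mem=[28,0,15,0]
After op 11 (+): stack=[30] mem=[28,0,15,0]
After op 12 (RCL M2): stack=[30,15] mem=[28,0,15,0]
After op 13 (STO M2): stack=[30] mem=[28,0,15,0]
After op 14 (dup): stack=[30,30] mem=[28,0,15,0]
After op 15 (swap): stack=[30,30] mem=[28,0,15,0]
After op 16 (dup): stack=[30,30,30] mem=[28,0,15,0]
After op 17 (/): stack=[30,1] mem=[28,0,15,0]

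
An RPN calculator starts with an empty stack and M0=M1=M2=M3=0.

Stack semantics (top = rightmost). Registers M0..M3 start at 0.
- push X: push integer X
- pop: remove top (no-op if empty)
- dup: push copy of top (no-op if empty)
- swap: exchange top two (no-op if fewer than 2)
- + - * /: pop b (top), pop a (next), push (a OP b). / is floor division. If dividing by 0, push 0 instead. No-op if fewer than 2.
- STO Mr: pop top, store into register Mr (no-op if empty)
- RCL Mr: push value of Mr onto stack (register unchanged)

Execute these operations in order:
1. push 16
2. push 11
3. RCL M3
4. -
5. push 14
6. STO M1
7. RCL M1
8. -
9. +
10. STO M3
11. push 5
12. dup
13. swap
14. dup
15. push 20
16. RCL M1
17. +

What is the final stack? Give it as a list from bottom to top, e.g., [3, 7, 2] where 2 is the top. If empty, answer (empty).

After op 1 (push 16): stack=[16] mem=[0,0,0,0]
After op 2 (push 11): stack=[16,11] mem=[0,0,0,0]
After op 3 (RCL M3): stack=[16,11,0] mem=[0,0,0,0]
After op 4 (-): stack=[16,11] mem=[0,0,0,0]
After op 5 (push 14): stack=[16,11,14] mem=[0,0,0,0]
After op 6 (STO M1): stack=[16,11] mem=[0,14,0,0]
After op 7 (RCL M1): stack=[16,11,14] mem=[0,14,0,0]
After op 8 (-): stack=[16,-3] mem=[0,14,0,0]
After op 9 (+): stack=[13] mem=[0,14,0,0]
After op 10 (STO M3): stack=[empty] mem=[0,14,0,13]
After op 11 (push 5): stack=[5] mem=[0,14,0,13]
After op 12 (dup): stack=[5,5] mem=[0,14,0,13]
After op 13 (swap): stack=[5,5] mem=[0,14,0,13]
After op 14 (dup): stack=[5,5,5] mem=[0,14,0,13]
After op 15 (push 20): stack=[5,5,5,20] mem=[0,14,0,13]
After op 16 (RCL M1): stack=[5,5,5,20,14] mem=[0,14,0,13]
After op 17 (+): stack=[5,5,5,34] mem=[0,14,0,13]

Answer: [5, 5, 5, 34]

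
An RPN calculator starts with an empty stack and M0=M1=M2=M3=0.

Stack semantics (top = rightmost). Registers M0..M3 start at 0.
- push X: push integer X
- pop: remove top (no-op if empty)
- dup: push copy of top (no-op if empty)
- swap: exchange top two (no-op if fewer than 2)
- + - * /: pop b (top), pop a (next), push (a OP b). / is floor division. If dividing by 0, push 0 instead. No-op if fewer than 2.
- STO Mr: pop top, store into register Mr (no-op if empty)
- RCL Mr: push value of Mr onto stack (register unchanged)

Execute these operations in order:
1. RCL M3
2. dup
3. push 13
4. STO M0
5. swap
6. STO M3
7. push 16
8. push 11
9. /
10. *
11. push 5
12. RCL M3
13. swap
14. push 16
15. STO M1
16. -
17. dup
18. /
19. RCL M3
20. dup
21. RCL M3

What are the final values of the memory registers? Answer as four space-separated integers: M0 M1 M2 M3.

Answer: 13 16 0 0

Derivation:
After op 1 (RCL M3): stack=[0] mem=[0,0,0,0]
After op 2 (dup): stack=[0,0] mem=[0,0,0,0]
After op 3 (push 13): stack=[0,0,13] mem=[0,0,0,0]
After op 4 (STO M0): stack=[0,0] mem=[13,0,0,0]
After op 5 (swap): stack=[0,0] mem=[13,0,0,0]
After op 6 (STO M3): stack=[0] mem=[13,0,0,0]
After op 7 (push 16): stack=[0,16] mem=[13,0,0,0]
After op 8 (push 11): stack=[0,16,11] mem=[13,0,0,0]
After op 9 (/): stack=[0,1] mem=[13,0,0,0]
After op 10 (*): stack=[0] mem=[13,0,0,0]
After op 11 (push 5): stack=[0,5] mem=[13,0,0,0]
After op 12 (RCL M3): stack=[0,5,0] mem=[13,0,0,0]
After op 13 (swap): stack=[0,0,5] mem=[13,0,0,0]
After op 14 (push 16): stack=[0,0,5,16] mem=[13,0,0,0]
After op 15 (STO M1): stack=[0,0,5] mem=[13,16,0,0]
After op 16 (-): stack=[0,-5] mem=[13,16,0,0]
After op 17 (dup): stack=[0,-5,-5] mem=[13,16,0,0]
After op 18 (/): stack=[0,1] mem=[13,16,0,0]
After op 19 (RCL M3): stack=[0,1,0] mem=[13,16,0,0]
After op 20 (dup): stack=[0,1,0,0] mem=[13,16,0,0]
After op 21 (RCL M3): stack=[0,1,0,0,0] mem=[13,16,0,0]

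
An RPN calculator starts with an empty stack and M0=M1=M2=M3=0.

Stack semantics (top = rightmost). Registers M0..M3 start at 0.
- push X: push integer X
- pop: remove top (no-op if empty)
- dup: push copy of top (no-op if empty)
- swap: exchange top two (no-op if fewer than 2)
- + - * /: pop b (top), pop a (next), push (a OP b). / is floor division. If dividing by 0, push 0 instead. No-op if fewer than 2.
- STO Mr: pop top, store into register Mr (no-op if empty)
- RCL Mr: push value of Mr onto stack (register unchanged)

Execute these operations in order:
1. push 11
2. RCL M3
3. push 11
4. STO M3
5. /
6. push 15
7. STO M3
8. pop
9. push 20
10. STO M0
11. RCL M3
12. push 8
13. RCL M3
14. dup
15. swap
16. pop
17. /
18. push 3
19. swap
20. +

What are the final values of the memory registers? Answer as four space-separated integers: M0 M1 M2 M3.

After op 1 (push 11): stack=[11] mem=[0,0,0,0]
After op 2 (RCL M3): stack=[11,0] mem=[0,0,0,0]
After op 3 (push 11): stack=[11,0,11] mem=[0,0,0,0]
After op 4 (STO M3): stack=[11,0] mem=[0,0,0,11]
After op 5 (/): stack=[0] mem=[0,0,0,11]
After op 6 (push 15): stack=[0,15] mem=[0,0,0,11]
After op 7 (STO M3): stack=[0] mem=[0,0,0,15]
After op 8 (pop): stack=[empty] mem=[0,0,0,15]
After op 9 (push 20): stack=[20] mem=[0,0,0,15]
After op 10 (STO M0): stack=[empty] mem=[20,0,0,15]
After op 11 (RCL M3): stack=[15] mem=[20,0,0,15]
After op 12 (push 8): stack=[15,8] mem=[20,0,0,15]
After op 13 (RCL M3): stack=[15,8,15] mem=[20,0,0,15]
After op 14 (dup): stack=[15,8,15,15] mem=[20,0,0,15]
After op 15 (swap): stack=[15,8,15,15] mem=[20,0,0,15]
After op 16 (pop): stack=[15,8,15] mem=[20,0,0,15]
After op 17 (/): stack=[15,0] mem=[20,0,0,15]
After op 18 (push 3): stack=[15,0,3] mem=[20,0,0,15]
After op 19 (swap): stack=[15,3,0] mem=[20,0,0,15]
After op 20 (+): stack=[15,3] mem=[20,0,0,15]

Answer: 20 0 0 15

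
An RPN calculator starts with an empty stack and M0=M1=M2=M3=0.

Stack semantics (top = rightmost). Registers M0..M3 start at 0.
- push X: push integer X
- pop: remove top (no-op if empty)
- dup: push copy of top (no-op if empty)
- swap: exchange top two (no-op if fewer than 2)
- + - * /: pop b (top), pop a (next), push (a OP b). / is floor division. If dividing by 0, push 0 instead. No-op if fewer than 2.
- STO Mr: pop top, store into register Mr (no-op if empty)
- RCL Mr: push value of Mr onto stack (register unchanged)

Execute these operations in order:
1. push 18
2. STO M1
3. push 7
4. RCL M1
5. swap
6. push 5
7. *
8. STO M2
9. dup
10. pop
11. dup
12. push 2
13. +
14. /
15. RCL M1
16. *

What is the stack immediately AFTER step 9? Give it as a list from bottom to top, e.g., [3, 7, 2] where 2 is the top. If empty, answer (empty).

After op 1 (push 18): stack=[18] mem=[0,0,0,0]
After op 2 (STO M1): stack=[empty] mem=[0,18,0,0]
After op 3 (push 7): stack=[7] mem=[0,18,0,0]
After op 4 (RCL M1): stack=[7,18] mem=[0,18,0,0]
After op 5 (swap): stack=[18,7] mem=[0,18,0,0]
After op 6 (push 5): stack=[18,7,5] mem=[0,18,0,0]
After op 7 (*): stack=[18,35] mem=[0,18,0,0]
After op 8 (STO M2): stack=[18] mem=[0,18,35,0]
After op 9 (dup): stack=[18,18] mem=[0,18,35,0]

[18, 18]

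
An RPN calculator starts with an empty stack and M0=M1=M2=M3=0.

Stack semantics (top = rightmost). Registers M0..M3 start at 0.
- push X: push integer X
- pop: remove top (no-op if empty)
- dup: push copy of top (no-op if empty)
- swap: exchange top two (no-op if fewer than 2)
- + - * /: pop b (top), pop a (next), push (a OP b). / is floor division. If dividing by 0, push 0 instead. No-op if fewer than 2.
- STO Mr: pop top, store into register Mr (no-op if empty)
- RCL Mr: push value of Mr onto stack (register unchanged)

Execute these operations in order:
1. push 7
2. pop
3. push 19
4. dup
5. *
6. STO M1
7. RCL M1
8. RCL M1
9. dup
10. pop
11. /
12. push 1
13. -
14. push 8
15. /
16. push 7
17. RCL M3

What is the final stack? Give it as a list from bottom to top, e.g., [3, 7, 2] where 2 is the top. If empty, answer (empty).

Answer: [0, 7, 0]

Derivation:
After op 1 (push 7): stack=[7] mem=[0,0,0,0]
After op 2 (pop): stack=[empty] mem=[0,0,0,0]
After op 3 (push 19): stack=[19] mem=[0,0,0,0]
After op 4 (dup): stack=[19,19] mem=[0,0,0,0]
After op 5 (*): stack=[361] mem=[0,0,0,0]
After op 6 (STO M1): stack=[empty] mem=[0,361,0,0]
After op 7 (RCL M1): stack=[361] mem=[0,361,0,0]
After op 8 (RCL M1): stack=[361,361] mem=[0,361,0,0]
After op 9 (dup): stack=[361,361,361] mem=[0,361,0,0]
After op 10 (pop): stack=[361,361] mem=[0,361,0,0]
After op 11 (/): stack=[1] mem=[0,361,0,0]
After op 12 (push 1): stack=[1,1] mem=[0,361,0,0]
After op 13 (-): stack=[0] mem=[0,361,0,0]
After op 14 (push 8): stack=[0,8] mem=[0,361,0,0]
After op 15 (/): stack=[0] mem=[0,361,0,0]
After op 16 (push 7): stack=[0,7] mem=[0,361,0,0]
After op 17 (RCL M3): stack=[0,7,0] mem=[0,361,0,0]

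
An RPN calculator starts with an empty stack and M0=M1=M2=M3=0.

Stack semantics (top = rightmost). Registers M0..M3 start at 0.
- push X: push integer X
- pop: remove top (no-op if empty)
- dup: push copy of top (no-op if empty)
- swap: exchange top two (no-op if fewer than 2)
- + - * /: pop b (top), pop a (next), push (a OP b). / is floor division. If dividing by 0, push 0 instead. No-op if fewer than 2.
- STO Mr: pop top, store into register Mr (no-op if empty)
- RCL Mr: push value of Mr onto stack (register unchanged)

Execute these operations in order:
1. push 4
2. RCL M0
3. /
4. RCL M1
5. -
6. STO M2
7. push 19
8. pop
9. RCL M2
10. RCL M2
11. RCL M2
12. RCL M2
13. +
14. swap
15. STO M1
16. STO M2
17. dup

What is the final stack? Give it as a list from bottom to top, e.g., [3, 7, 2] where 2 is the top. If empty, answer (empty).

Answer: [0, 0]

Derivation:
After op 1 (push 4): stack=[4] mem=[0,0,0,0]
After op 2 (RCL M0): stack=[4,0] mem=[0,0,0,0]
After op 3 (/): stack=[0] mem=[0,0,0,0]
After op 4 (RCL M1): stack=[0,0] mem=[0,0,0,0]
After op 5 (-): stack=[0] mem=[0,0,0,0]
After op 6 (STO M2): stack=[empty] mem=[0,0,0,0]
After op 7 (push 19): stack=[19] mem=[0,0,0,0]
After op 8 (pop): stack=[empty] mem=[0,0,0,0]
After op 9 (RCL M2): stack=[0] mem=[0,0,0,0]
After op 10 (RCL M2): stack=[0,0] mem=[0,0,0,0]
After op 11 (RCL M2): stack=[0,0,0] mem=[0,0,0,0]
After op 12 (RCL M2): stack=[0,0,0,0] mem=[0,0,0,0]
After op 13 (+): stack=[0,0,0] mem=[0,0,0,0]
After op 14 (swap): stack=[0,0,0] mem=[0,0,0,0]
After op 15 (STO M1): stack=[0,0] mem=[0,0,0,0]
After op 16 (STO M2): stack=[0] mem=[0,0,0,0]
After op 17 (dup): stack=[0,0] mem=[0,0,0,0]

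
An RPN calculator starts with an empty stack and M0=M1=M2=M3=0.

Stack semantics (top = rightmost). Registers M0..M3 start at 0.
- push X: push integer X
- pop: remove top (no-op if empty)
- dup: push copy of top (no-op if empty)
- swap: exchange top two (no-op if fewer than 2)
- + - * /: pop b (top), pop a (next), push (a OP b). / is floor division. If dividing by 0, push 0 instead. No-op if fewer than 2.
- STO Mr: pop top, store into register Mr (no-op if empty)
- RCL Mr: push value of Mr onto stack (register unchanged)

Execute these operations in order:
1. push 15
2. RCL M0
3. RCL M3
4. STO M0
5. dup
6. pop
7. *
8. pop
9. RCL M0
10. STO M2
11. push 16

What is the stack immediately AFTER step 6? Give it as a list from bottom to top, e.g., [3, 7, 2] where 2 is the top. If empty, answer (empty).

After op 1 (push 15): stack=[15] mem=[0,0,0,0]
After op 2 (RCL M0): stack=[15,0] mem=[0,0,0,0]
After op 3 (RCL M3): stack=[15,0,0] mem=[0,0,0,0]
After op 4 (STO M0): stack=[15,0] mem=[0,0,0,0]
After op 5 (dup): stack=[15,0,0] mem=[0,0,0,0]
After op 6 (pop): stack=[15,0] mem=[0,0,0,0]

[15, 0]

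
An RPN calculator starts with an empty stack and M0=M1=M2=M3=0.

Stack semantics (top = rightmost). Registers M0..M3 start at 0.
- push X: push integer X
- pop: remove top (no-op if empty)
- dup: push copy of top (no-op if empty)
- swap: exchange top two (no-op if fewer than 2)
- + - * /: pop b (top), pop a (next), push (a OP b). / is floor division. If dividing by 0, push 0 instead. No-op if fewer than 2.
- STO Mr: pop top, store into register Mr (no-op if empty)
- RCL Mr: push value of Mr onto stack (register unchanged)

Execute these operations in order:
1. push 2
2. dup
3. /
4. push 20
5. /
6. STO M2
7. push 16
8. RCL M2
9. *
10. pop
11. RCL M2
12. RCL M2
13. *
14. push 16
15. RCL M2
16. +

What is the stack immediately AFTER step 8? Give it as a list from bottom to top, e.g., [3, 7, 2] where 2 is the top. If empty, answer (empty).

After op 1 (push 2): stack=[2] mem=[0,0,0,0]
After op 2 (dup): stack=[2,2] mem=[0,0,0,0]
After op 3 (/): stack=[1] mem=[0,0,0,0]
After op 4 (push 20): stack=[1,20] mem=[0,0,0,0]
After op 5 (/): stack=[0] mem=[0,0,0,0]
After op 6 (STO M2): stack=[empty] mem=[0,0,0,0]
After op 7 (push 16): stack=[16] mem=[0,0,0,0]
After op 8 (RCL M2): stack=[16,0] mem=[0,0,0,0]

[16, 0]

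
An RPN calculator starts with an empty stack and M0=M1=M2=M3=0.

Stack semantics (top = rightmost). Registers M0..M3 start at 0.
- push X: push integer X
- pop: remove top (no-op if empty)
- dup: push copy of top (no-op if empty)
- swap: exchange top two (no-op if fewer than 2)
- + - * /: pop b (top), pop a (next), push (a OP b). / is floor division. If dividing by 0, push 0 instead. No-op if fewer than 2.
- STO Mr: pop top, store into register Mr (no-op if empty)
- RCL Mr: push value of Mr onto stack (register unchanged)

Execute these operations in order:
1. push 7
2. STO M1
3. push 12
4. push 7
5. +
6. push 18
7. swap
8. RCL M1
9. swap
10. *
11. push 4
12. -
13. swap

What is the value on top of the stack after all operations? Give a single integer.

Answer: 18

Derivation:
After op 1 (push 7): stack=[7] mem=[0,0,0,0]
After op 2 (STO M1): stack=[empty] mem=[0,7,0,0]
After op 3 (push 12): stack=[12] mem=[0,7,0,0]
After op 4 (push 7): stack=[12,7] mem=[0,7,0,0]
After op 5 (+): stack=[19] mem=[0,7,0,0]
After op 6 (push 18): stack=[19,18] mem=[0,7,0,0]
After op 7 (swap): stack=[18,19] mem=[0,7,0,0]
After op 8 (RCL M1): stack=[18,19,7] mem=[0,7,0,0]
After op 9 (swap): stack=[18,7,19] mem=[0,7,0,0]
After op 10 (*): stack=[18,133] mem=[0,7,0,0]
After op 11 (push 4): stack=[18,133,4] mem=[0,7,0,0]
After op 12 (-): stack=[18,129] mem=[0,7,0,0]
After op 13 (swap): stack=[129,18] mem=[0,7,0,0]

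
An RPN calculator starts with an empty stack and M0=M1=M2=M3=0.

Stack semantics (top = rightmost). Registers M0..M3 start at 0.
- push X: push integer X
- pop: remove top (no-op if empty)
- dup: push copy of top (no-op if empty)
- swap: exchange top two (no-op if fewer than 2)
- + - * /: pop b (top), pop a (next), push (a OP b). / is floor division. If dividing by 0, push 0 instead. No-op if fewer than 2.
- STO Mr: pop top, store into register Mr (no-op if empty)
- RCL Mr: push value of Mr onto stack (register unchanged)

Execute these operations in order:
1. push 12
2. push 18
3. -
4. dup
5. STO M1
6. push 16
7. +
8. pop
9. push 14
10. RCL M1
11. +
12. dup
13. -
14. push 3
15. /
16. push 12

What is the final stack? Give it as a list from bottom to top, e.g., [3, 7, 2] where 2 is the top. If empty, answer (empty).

Answer: [0, 12]

Derivation:
After op 1 (push 12): stack=[12] mem=[0,0,0,0]
After op 2 (push 18): stack=[12,18] mem=[0,0,0,0]
After op 3 (-): stack=[-6] mem=[0,0,0,0]
After op 4 (dup): stack=[-6,-6] mem=[0,0,0,0]
After op 5 (STO M1): stack=[-6] mem=[0,-6,0,0]
After op 6 (push 16): stack=[-6,16] mem=[0,-6,0,0]
After op 7 (+): stack=[10] mem=[0,-6,0,0]
After op 8 (pop): stack=[empty] mem=[0,-6,0,0]
After op 9 (push 14): stack=[14] mem=[0,-6,0,0]
After op 10 (RCL M1): stack=[14,-6] mem=[0,-6,0,0]
After op 11 (+): stack=[8] mem=[0,-6,0,0]
After op 12 (dup): stack=[8,8] mem=[0,-6,0,0]
After op 13 (-): stack=[0] mem=[0,-6,0,0]
After op 14 (push 3): stack=[0,3] mem=[0,-6,0,0]
After op 15 (/): stack=[0] mem=[0,-6,0,0]
After op 16 (push 12): stack=[0,12] mem=[0,-6,0,0]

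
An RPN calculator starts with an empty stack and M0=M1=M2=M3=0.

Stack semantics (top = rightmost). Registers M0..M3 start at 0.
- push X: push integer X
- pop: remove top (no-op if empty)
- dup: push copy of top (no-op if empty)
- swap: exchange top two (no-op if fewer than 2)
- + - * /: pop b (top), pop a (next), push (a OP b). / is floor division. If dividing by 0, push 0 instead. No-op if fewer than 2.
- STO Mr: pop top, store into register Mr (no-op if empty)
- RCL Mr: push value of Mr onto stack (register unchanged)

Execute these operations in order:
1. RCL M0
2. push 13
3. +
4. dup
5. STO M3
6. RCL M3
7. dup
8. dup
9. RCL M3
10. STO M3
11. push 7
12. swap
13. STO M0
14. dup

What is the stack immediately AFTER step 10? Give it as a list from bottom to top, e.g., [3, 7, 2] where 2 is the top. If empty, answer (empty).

After op 1 (RCL M0): stack=[0] mem=[0,0,0,0]
After op 2 (push 13): stack=[0,13] mem=[0,0,0,0]
After op 3 (+): stack=[13] mem=[0,0,0,0]
After op 4 (dup): stack=[13,13] mem=[0,0,0,0]
After op 5 (STO M3): stack=[13] mem=[0,0,0,13]
After op 6 (RCL M3): stack=[13,13] mem=[0,0,0,13]
After op 7 (dup): stack=[13,13,13] mem=[0,0,0,13]
After op 8 (dup): stack=[13,13,13,13] mem=[0,0,0,13]
After op 9 (RCL M3): stack=[13,13,13,13,13] mem=[0,0,0,13]
After op 10 (STO M3): stack=[13,13,13,13] mem=[0,0,0,13]

[13, 13, 13, 13]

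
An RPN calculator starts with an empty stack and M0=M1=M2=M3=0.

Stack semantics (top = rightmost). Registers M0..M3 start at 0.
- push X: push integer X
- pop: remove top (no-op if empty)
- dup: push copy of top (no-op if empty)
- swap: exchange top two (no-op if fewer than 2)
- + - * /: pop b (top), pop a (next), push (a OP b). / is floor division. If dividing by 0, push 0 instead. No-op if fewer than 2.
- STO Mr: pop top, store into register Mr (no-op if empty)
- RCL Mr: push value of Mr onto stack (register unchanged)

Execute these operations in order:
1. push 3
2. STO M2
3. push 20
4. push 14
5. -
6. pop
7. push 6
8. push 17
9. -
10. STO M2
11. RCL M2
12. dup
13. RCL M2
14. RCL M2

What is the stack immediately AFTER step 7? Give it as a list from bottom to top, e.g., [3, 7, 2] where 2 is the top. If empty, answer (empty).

After op 1 (push 3): stack=[3] mem=[0,0,0,0]
After op 2 (STO M2): stack=[empty] mem=[0,0,3,0]
After op 3 (push 20): stack=[20] mem=[0,0,3,0]
After op 4 (push 14): stack=[20,14] mem=[0,0,3,0]
After op 5 (-): stack=[6] mem=[0,0,3,0]
After op 6 (pop): stack=[empty] mem=[0,0,3,0]
After op 7 (push 6): stack=[6] mem=[0,0,3,0]

[6]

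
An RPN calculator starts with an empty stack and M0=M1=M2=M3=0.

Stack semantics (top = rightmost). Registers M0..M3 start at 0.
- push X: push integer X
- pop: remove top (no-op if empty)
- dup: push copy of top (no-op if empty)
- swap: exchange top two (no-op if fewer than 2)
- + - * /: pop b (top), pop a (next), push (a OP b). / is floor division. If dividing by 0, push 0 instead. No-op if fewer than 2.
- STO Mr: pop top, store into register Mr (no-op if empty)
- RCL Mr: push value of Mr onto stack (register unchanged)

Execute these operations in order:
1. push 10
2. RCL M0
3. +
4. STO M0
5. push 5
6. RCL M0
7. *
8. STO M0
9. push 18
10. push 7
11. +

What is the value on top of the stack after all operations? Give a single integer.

After op 1 (push 10): stack=[10] mem=[0,0,0,0]
After op 2 (RCL M0): stack=[10,0] mem=[0,0,0,0]
After op 3 (+): stack=[10] mem=[0,0,0,0]
After op 4 (STO M0): stack=[empty] mem=[10,0,0,0]
After op 5 (push 5): stack=[5] mem=[10,0,0,0]
After op 6 (RCL M0): stack=[5,10] mem=[10,0,0,0]
After op 7 (*): stack=[50] mem=[10,0,0,0]
After op 8 (STO M0): stack=[empty] mem=[50,0,0,0]
After op 9 (push 18): stack=[18] mem=[50,0,0,0]
After op 10 (push 7): stack=[18,7] mem=[50,0,0,0]
After op 11 (+): stack=[25] mem=[50,0,0,0]

Answer: 25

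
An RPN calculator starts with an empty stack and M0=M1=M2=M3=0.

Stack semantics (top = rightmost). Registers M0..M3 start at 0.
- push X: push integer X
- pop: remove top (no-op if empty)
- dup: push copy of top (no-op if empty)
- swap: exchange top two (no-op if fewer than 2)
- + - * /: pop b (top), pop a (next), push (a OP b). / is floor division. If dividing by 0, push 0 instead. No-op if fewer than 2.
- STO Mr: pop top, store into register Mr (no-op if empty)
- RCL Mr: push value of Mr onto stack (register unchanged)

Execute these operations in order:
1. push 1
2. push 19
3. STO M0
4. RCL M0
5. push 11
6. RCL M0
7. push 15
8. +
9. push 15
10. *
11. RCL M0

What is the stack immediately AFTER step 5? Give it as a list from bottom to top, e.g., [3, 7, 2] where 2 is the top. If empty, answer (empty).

After op 1 (push 1): stack=[1] mem=[0,0,0,0]
After op 2 (push 19): stack=[1,19] mem=[0,0,0,0]
After op 3 (STO M0): stack=[1] mem=[19,0,0,0]
After op 4 (RCL M0): stack=[1,19] mem=[19,0,0,0]
After op 5 (push 11): stack=[1,19,11] mem=[19,0,0,0]

[1, 19, 11]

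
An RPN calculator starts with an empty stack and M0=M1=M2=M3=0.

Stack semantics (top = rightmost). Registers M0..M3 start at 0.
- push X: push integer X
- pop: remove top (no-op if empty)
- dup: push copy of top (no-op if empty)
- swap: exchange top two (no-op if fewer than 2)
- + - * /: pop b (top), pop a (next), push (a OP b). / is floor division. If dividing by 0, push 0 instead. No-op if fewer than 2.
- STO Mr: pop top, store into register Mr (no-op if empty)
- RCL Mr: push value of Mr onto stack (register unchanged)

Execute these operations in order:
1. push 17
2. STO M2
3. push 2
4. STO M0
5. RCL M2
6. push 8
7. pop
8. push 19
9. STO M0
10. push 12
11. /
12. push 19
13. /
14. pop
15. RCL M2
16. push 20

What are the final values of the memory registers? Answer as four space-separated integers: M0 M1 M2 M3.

After op 1 (push 17): stack=[17] mem=[0,0,0,0]
After op 2 (STO M2): stack=[empty] mem=[0,0,17,0]
After op 3 (push 2): stack=[2] mem=[0,0,17,0]
After op 4 (STO M0): stack=[empty] mem=[2,0,17,0]
After op 5 (RCL M2): stack=[17] mem=[2,0,17,0]
After op 6 (push 8): stack=[17,8] mem=[2,0,17,0]
After op 7 (pop): stack=[17] mem=[2,0,17,0]
After op 8 (push 19): stack=[17,19] mem=[2,0,17,0]
After op 9 (STO M0): stack=[17] mem=[19,0,17,0]
After op 10 (push 12): stack=[17,12] mem=[19,0,17,0]
After op 11 (/): stack=[1] mem=[19,0,17,0]
After op 12 (push 19): stack=[1,19] mem=[19,0,17,0]
After op 13 (/): stack=[0] mem=[19,0,17,0]
After op 14 (pop): stack=[empty] mem=[19,0,17,0]
After op 15 (RCL M2): stack=[17] mem=[19,0,17,0]
After op 16 (push 20): stack=[17,20] mem=[19,0,17,0]

Answer: 19 0 17 0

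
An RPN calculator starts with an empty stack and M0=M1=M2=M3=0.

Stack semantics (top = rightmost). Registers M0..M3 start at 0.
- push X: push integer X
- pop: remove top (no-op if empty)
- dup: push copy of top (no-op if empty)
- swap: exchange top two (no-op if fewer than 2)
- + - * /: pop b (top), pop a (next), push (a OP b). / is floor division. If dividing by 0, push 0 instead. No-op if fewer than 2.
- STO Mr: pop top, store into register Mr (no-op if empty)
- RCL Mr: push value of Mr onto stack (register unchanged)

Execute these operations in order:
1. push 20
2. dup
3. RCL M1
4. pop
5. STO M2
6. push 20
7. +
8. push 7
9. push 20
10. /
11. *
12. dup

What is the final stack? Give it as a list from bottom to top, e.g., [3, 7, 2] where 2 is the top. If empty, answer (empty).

Answer: [0, 0]

Derivation:
After op 1 (push 20): stack=[20] mem=[0,0,0,0]
After op 2 (dup): stack=[20,20] mem=[0,0,0,0]
After op 3 (RCL M1): stack=[20,20,0] mem=[0,0,0,0]
After op 4 (pop): stack=[20,20] mem=[0,0,0,0]
After op 5 (STO M2): stack=[20] mem=[0,0,20,0]
After op 6 (push 20): stack=[20,20] mem=[0,0,20,0]
After op 7 (+): stack=[40] mem=[0,0,20,0]
After op 8 (push 7): stack=[40,7] mem=[0,0,20,0]
After op 9 (push 20): stack=[40,7,20] mem=[0,0,20,0]
After op 10 (/): stack=[40,0] mem=[0,0,20,0]
After op 11 (*): stack=[0] mem=[0,0,20,0]
After op 12 (dup): stack=[0,0] mem=[0,0,20,0]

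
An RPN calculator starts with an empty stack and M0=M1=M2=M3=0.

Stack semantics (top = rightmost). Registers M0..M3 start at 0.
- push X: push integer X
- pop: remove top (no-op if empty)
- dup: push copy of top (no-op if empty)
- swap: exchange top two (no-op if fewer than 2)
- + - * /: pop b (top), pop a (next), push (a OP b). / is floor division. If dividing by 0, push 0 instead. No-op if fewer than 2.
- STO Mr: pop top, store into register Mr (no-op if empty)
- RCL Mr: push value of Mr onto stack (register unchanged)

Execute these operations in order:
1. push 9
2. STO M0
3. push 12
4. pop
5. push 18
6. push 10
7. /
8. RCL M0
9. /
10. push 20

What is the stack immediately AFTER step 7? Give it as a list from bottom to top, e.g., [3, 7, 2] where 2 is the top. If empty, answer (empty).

After op 1 (push 9): stack=[9] mem=[0,0,0,0]
After op 2 (STO M0): stack=[empty] mem=[9,0,0,0]
After op 3 (push 12): stack=[12] mem=[9,0,0,0]
After op 4 (pop): stack=[empty] mem=[9,0,0,0]
After op 5 (push 18): stack=[18] mem=[9,0,0,0]
After op 6 (push 10): stack=[18,10] mem=[9,0,0,0]
After op 7 (/): stack=[1] mem=[9,0,0,0]

[1]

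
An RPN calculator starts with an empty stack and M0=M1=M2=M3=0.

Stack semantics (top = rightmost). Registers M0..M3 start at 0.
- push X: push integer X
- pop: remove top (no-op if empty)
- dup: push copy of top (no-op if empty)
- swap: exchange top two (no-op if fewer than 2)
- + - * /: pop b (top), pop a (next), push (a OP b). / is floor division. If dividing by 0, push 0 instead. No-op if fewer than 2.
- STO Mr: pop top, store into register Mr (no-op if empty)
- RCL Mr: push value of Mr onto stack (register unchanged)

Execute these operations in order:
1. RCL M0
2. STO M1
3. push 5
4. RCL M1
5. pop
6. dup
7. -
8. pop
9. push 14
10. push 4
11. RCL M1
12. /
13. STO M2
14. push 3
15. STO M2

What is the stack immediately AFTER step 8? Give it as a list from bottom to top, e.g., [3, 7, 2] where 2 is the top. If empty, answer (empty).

After op 1 (RCL M0): stack=[0] mem=[0,0,0,0]
After op 2 (STO M1): stack=[empty] mem=[0,0,0,0]
After op 3 (push 5): stack=[5] mem=[0,0,0,0]
After op 4 (RCL M1): stack=[5,0] mem=[0,0,0,0]
After op 5 (pop): stack=[5] mem=[0,0,0,0]
After op 6 (dup): stack=[5,5] mem=[0,0,0,0]
After op 7 (-): stack=[0] mem=[0,0,0,0]
After op 8 (pop): stack=[empty] mem=[0,0,0,0]

(empty)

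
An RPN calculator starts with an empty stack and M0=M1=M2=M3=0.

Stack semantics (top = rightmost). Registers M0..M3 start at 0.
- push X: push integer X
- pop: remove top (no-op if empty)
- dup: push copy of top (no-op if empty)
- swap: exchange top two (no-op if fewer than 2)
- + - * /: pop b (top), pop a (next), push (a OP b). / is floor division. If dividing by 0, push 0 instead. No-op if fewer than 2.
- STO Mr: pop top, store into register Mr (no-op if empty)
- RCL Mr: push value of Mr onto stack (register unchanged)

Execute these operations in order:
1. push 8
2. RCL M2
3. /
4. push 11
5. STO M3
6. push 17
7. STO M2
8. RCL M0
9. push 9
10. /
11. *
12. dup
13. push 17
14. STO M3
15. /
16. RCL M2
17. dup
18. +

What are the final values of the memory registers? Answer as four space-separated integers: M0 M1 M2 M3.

After op 1 (push 8): stack=[8] mem=[0,0,0,0]
After op 2 (RCL M2): stack=[8,0] mem=[0,0,0,0]
After op 3 (/): stack=[0] mem=[0,0,0,0]
After op 4 (push 11): stack=[0,11] mem=[0,0,0,0]
After op 5 (STO M3): stack=[0] mem=[0,0,0,11]
After op 6 (push 17): stack=[0,17] mem=[0,0,0,11]
After op 7 (STO M2): stack=[0] mem=[0,0,17,11]
After op 8 (RCL M0): stack=[0,0] mem=[0,0,17,11]
After op 9 (push 9): stack=[0,0,9] mem=[0,0,17,11]
After op 10 (/): stack=[0,0] mem=[0,0,17,11]
After op 11 (*): stack=[0] mem=[0,0,17,11]
After op 12 (dup): stack=[0,0] mem=[0,0,17,11]
After op 13 (push 17): stack=[0,0,17] mem=[0,0,17,11]
After op 14 (STO M3): stack=[0,0] mem=[0,0,17,17]
After op 15 (/): stack=[0] mem=[0,0,17,17]
After op 16 (RCL M2): stack=[0,17] mem=[0,0,17,17]
After op 17 (dup): stack=[0,17,17] mem=[0,0,17,17]
After op 18 (+): stack=[0,34] mem=[0,0,17,17]

Answer: 0 0 17 17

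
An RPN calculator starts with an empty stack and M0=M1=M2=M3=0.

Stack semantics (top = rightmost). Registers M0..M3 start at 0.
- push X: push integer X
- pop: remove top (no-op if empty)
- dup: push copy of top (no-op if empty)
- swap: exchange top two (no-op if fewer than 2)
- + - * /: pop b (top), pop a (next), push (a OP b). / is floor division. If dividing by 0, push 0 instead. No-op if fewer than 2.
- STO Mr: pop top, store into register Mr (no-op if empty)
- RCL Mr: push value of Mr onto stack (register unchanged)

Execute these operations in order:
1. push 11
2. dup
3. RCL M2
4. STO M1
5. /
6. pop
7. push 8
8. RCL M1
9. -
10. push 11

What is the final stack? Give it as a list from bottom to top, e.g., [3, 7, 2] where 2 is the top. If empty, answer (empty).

Answer: [8, 11]

Derivation:
After op 1 (push 11): stack=[11] mem=[0,0,0,0]
After op 2 (dup): stack=[11,11] mem=[0,0,0,0]
After op 3 (RCL M2): stack=[11,11,0] mem=[0,0,0,0]
After op 4 (STO M1): stack=[11,11] mem=[0,0,0,0]
After op 5 (/): stack=[1] mem=[0,0,0,0]
After op 6 (pop): stack=[empty] mem=[0,0,0,0]
After op 7 (push 8): stack=[8] mem=[0,0,0,0]
After op 8 (RCL M1): stack=[8,0] mem=[0,0,0,0]
After op 9 (-): stack=[8] mem=[0,0,0,0]
After op 10 (push 11): stack=[8,11] mem=[0,0,0,0]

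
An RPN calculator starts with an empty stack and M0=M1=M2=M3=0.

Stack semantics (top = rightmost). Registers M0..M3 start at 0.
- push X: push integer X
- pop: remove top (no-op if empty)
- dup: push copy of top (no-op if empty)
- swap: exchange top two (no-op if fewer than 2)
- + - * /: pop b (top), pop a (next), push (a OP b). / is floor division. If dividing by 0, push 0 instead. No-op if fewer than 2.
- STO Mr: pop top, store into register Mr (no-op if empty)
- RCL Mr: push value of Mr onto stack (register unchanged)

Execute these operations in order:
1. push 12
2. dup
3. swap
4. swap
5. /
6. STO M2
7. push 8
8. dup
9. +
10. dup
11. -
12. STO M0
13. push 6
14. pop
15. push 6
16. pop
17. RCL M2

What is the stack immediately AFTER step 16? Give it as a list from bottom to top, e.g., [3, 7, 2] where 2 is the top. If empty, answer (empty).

After op 1 (push 12): stack=[12] mem=[0,0,0,0]
After op 2 (dup): stack=[12,12] mem=[0,0,0,0]
After op 3 (swap): stack=[12,12] mem=[0,0,0,0]
After op 4 (swap): stack=[12,12] mem=[0,0,0,0]
After op 5 (/): stack=[1] mem=[0,0,0,0]
After op 6 (STO M2): stack=[empty] mem=[0,0,1,0]
After op 7 (push 8): stack=[8] mem=[0,0,1,0]
After op 8 (dup): stack=[8,8] mem=[0,0,1,0]
After op 9 (+): stack=[16] mem=[0,0,1,0]
After op 10 (dup): stack=[16,16] mem=[0,0,1,0]
After op 11 (-): stack=[0] mem=[0,0,1,0]
After op 12 (STO M0): stack=[empty] mem=[0,0,1,0]
After op 13 (push 6): stack=[6] mem=[0,0,1,0]
After op 14 (pop): stack=[empty] mem=[0,0,1,0]
After op 15 (push 6): stack=[6] mem=[0,0,1,0]
After op 16 (pop): stack=[empty] mem=[0,0,1,0]

(empty)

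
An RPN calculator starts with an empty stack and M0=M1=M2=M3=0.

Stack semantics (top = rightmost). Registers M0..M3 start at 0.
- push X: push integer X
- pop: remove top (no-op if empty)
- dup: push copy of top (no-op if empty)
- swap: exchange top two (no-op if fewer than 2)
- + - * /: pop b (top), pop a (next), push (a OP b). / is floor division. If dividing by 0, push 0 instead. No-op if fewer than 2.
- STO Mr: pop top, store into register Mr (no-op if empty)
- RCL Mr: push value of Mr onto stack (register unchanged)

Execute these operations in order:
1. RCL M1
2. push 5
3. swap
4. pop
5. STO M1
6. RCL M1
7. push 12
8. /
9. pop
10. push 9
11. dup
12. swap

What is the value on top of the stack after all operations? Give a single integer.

Answer: 9

Derivation:
After op 1 (RCL M1): stack=[0] mem=[0,0,0,0]
After op 2 (push 5): stack=[0,5] mem=[0,0,0,0]
After op 3 (swap): stack=[5,0] mem=[0,0,0,0]
After op 4 (pop): stack=[5] mem=[0,0,0,0]
After op 5 (STO M1): stack=[empty] mem=[0,5,0,0]
After op 6 (RCL M1): stack=[5] mem=[0,5,0,0]
After op 7 (push 12): stack=[5,12] mem=[0,5,0,0]
After op 8 (/): stack=[0] mem=[0,5,0,0]
After op 9 (pop): stack=[empty] mem=[0,5,0,0]
After op 10 (push 9): stack=[9] mem=[0,5,0,0]
After op 11 (dup): stack=[9,9] mem=[0,5,0,0]
After op 12 (swap): stack=[9,9] mem=[0,5,0,0]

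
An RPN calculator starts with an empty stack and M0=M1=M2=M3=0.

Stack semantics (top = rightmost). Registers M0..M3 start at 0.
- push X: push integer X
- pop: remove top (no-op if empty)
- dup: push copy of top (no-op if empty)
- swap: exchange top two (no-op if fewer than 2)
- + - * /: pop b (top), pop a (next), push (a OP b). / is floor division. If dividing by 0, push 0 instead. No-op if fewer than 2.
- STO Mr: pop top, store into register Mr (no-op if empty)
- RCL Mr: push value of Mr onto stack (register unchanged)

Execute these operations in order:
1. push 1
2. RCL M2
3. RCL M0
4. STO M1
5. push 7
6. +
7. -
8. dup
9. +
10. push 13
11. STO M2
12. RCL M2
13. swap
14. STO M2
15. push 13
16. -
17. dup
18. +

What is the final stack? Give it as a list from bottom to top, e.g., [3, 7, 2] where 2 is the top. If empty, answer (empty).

After op 1 (push 1): stack=[1] mem=[0,0,0,0]
After op 2 (RCL M2): stack=[1,0] mem=[0,0,0,0]
After op 3 (RCL M0): stack=[1,0,0] mem=[0,0,0,0]
After op 4 (STO M1): stack=[1,0] mem=[0,0,0,0]
After op 5 (push 7): stack=[1,0,7] mem=[0,0,0,0]
After op 6 (+): stack=[1,7] mem=[0,0,0,0]
After op 7 (-): stack=[-6] mem=[0,0,0,0]
After op 8 (dup): stack=[-6,-6] mem=[0,0,0,0]
After op 9 (+): stack=[-12] mem=[0,0,0,0]
After op 10 (push 13): stack=[-12,13] mem=[0,0,0,0]
After op 11 (STO M2): stack=[-12] mem=[0,0,13,0]
After op 12 (RCL M2): stack=[-12,13] mem=[0,0,13,0]
After op 13 (swap): stack=[13,-12] mem=[0,0,13,0]
After op 14 (STO M2): stack=[13] mem=[0,0,-12,0]
After op 15 (push 13): stack=[13,13] mem=[0,0,-12,0]
After op 16 (-): stack=[0] mem=[0,0,-12,0]
After op 17 (dup): stack=[0,0] mem=[0,0,-12,0]
After op 18 (+): stack=[0] mem=[0,0,-12,0]

Answer: [0]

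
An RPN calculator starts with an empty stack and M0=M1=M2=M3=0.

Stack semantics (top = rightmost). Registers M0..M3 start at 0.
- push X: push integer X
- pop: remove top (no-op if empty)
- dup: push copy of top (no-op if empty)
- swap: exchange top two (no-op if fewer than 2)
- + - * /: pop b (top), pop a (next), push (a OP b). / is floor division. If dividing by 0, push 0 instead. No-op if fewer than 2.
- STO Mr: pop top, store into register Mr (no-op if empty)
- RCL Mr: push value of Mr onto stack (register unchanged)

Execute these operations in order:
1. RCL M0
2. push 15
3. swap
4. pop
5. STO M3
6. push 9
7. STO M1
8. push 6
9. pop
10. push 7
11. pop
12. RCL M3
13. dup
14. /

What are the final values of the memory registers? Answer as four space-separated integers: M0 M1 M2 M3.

Answer: 0 9 0 15

Derivation:
After op 1 (RCL M0): stack=[0] mem=[0,0,0,0]
After op 2 (push 15): stack=[0,15] mem=[0,0,0,0]
After op 3 (swap): stack=[15,0] mem=[0,0,0,0]
After op 4 (pop): stack=[15] mem=[0,0,0,0]
After op 5 (STO M3): stack=[empty] mem=[0,0,0,15]
After op 6 (push 9): stack=[9] mem=[0,0,0,15]
After op 7 (STO M1): stack=[empty] mem=[0,9,0,15]
After op 8 (push 6): stack=[6] mem=[0,9,0,15]
After op 9 (pop): stack=[empty] mem=[0,9,0,15]
After op 10 (push 7): stack=[7] mem=[0,9,0,15]
After op 11 (pop): stack=[empty] mem=[0,9,0,15]
After op 12 (RCL M3): stack=[15] mem=[0,9,0,15]
After op 13 (dup): stack=[15,15] mem=[0,9,0,15]
After op 14 (/): stack=[1] mem=[0,9,0,15]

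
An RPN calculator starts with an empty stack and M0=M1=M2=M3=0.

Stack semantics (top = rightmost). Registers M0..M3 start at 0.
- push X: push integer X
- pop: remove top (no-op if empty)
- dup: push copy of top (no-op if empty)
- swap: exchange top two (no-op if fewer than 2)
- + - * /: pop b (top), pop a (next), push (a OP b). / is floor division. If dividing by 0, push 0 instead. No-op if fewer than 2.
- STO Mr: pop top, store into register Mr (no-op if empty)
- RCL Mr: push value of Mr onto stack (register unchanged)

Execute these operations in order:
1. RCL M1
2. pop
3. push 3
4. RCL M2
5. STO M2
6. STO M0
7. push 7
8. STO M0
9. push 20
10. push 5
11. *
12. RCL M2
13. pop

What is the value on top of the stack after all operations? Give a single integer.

Answer: 100

Derivation:
After op 1 (RCL M1): stack=[0] mem=[0,0,0,0]
After op 2 (pop): stack=[empty] mem=[0,0,0,0]
After op 3 (push 3): stack=[3] mem=[0,0,0,0]
After op 4 (RCL M2): stack=[3,0] mem=[0,0,0,0]
After op 5 (STO M2): stack=[3] mem=[0,0,0,0]
After op 6 (STO M0): stack=[empty] mem=[3,0,0,0]
After op 7 (push 7): stack=[7] mem=[3,0,0,0]
After op 8 (STO M0): stack=[empty] mem=[7,0,0,0]
After op 9 (push 20): stack=[20] mem=[7,0,0,0]
After op 10 (push 5): stack=[20,5] mem=[7,0,0,0]
After op 11 (*): stack=[100] mem=[7,0,0,0]
After op 12 (RCL M2): stack=[100,0] mem=[7,0,0,0]
After op 13 (pop): stack=[100] mem=[7,0,0,0]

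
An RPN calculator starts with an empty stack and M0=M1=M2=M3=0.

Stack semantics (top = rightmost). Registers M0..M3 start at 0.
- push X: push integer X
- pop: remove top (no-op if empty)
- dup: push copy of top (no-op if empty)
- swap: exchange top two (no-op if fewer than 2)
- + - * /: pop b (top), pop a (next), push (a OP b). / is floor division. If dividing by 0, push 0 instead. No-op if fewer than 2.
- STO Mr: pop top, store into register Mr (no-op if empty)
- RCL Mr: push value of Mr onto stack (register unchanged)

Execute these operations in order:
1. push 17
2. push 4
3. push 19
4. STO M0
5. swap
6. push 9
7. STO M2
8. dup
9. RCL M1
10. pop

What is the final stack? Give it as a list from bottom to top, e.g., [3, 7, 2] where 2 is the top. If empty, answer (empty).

Answer: [4, 17, 17]

Derivation:
After op 1 (push 17): stack=[17] mem=[0,0,0,0]
After op 2 (push 4): stack=[17,4] mem=[0,0,0,0]
After op 3 (push 19): stack=[17,4,19] mem=[0,0,0,0]
After op 4 (STO M0): stack=[17,4] mem=[19,0,0,0]
After op 5 (swap): stack=[4,17] mem=[19,0,0,0]
After op 6 (push 9): stack=[4,17,9] mem=[19,0,0,0]
After op 7 (STO M2): stack=[4,17] mem=[19,0,9,0]
After op 8 (dup): stack=[4,17,17] mem=[19,0,9,0]
After op 9 (RCL M1): stack=[4,17,17,0] mem=[19,0,9,0]
After op 10 (pop): stack=[4,17,17] mem=[19,0,9,0]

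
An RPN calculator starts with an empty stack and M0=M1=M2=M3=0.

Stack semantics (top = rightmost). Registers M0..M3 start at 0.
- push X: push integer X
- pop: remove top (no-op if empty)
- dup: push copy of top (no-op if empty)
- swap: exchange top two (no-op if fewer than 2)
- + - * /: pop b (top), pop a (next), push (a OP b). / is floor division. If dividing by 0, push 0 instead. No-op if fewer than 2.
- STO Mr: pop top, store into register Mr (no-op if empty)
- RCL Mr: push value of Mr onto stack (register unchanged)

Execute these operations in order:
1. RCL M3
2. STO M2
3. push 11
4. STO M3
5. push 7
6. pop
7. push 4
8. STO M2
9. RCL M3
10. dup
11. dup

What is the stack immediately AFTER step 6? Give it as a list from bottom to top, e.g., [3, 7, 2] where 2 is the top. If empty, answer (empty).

After op 1 (RCL M3): stack=[0] mem=[0,0,0,0]
After op 2 (STO M2): stack=[empty] mem=[0,0,0,0]
After op 3 (push 11): stack=[11] mem=[0,0,0,0]
After op 4 (STO M3): stack=[empty] mem=[0,0,0,11]
After op 5 (push 7): stack=[7] mem=[0,0,0,11]
After op 6 (pop): stack=[empty] mem=[0,0,0,11]

(empty)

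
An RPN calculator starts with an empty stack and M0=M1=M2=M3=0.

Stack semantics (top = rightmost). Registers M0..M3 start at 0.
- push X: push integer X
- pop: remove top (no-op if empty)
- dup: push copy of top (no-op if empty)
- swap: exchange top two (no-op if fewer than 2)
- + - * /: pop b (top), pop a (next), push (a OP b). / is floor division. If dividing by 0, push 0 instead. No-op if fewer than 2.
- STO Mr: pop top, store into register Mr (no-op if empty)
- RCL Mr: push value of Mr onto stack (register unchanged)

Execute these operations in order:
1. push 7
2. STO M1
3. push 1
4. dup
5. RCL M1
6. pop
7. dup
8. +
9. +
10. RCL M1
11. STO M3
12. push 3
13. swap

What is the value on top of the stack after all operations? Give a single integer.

Answer: 3

Derivation:
After op 1 (push 7): stack=[7] mem=[0,0,0,0]
After op 2 (STO M1): stack=[empty] mem=[0,7,0,0]
After op 3 (push 1): stack=[1] mem=[0,7,0,0]
After op 4 (dup): stack=[1,1] mem=[0,7,0,0]
After op 5 (RCL M1): stack=[1,1,7] mem=[0,7,0,0]
After op 6 (pop): stack=[1,1] mem=[0,7,0,0]
After op 7 (dup): stack=[1,1,1] mem=[0,7,0,0]
After op 8 (+): stack=[1,2] mem=[0,7,0,0]
After op 9 (+): stack=[3] mem=[0,7,0,0]
After op 10 (RCL M1): stack=[3,7] mem=[0,7,0,0]
After op 11 (STO M3): stack=[3] mem=[0,7,0,7]
After op 12 (push 3): stack=[3,3] mem=[0,7,0,7]
After op 13 (swap): stack=[3,3] mem=[0,7,0,7]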